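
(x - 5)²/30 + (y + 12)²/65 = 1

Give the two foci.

(5, -12 - √35) and (5, -12 + √35)

Center (5, -12). The larger denominator 65 sits under the y-term, so the major axis is vertical; a² = 65, b² = 30.
c² = a² - b² = 65 - 30 = 35, so c = √35.
Foci lie on the vertical axis through the center: (h, k ± c).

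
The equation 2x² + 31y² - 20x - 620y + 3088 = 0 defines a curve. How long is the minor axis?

2√2

Group the x- and y-terms: 2(x² - 10x) + 31(y² - 20y) = -3088
Completing the square gives 2(x - 5)² + 31(y - 10)² = -3088 + 50 + 3100 = 62.
Divide by 62: (x - 5)²/31 + (y - 10)²/2 = 1
Ellipse, center (5, 10), major axis horizontal; a² = 31, b² = 2.
b² = 2 so b = √2; the minor axis has length 2b = 2√2.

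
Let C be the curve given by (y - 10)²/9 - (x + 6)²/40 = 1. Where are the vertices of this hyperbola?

(-6, 7) and (-6, 13)

Center (-6, 10). The positive term is the y-term, so the transverse axis is vertical; a² = 9, b² = 40.
a = 3. Vertices at (h, k ± a).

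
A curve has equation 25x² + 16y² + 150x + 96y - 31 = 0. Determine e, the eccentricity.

Rearranging, 25(x² + 6x) + 16(y² + 6y) = 31.
Complete the square: 25(x + 3)² + 16(y + 3)² = 31 + 225 + 144 = 400
Divide through by 400 to get (x + 3)²/16 + (y + 3)²/25 = 1.
Ellipse, center (-3, -3), major axis vertical; a² = 25, b² = 16.
c² = a² - b² = 9, so c = 3.
e = c/a = 3/5.

e = 3/5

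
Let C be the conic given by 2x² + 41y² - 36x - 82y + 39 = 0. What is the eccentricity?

e = √1599/41

Collect terms: 2(x² - 18x) + 41(y² - 2y) = -39
2(x - 9)² + 41(y - 1)² = -39 + 162 + 41 = 164
Divide through by 164 to get (x - 9)²/82 + (y - 1)²/4 = 1.
Ellipse, center (9, 1), major axis horizontal; a² = 82, b² = 4.
c² = a² - b² = 78, so c = √78.
e = c/a = √78/√82 = √1599/41.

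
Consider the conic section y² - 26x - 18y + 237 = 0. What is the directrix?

x = -1/2

Only y is squared. Complete the square in y: (y - 9)² = 26(x - 6).
Vertex (6, 9); 4p = 26 so p = 13/2. Opens right.
Directrix is the vertical line x = h − p = 6 − (13/2) = -1/2.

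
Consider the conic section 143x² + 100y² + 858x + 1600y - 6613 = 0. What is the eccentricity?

Group: 143(x² + 6x) + 100(y² + 16y) = 6613
Complete the square: 143(x + 3)² + 100(y + 8)² = 6613 + 1287 + 6400 = 14300
Dividing both sides by 14300: (x + 3)²/100 + (y + 8)²/143 = 1
Ellipse, center (-3, -8), major axis vertical; a² = 143, b² = 100.
c² = a² - b² = 43, so c = √43.
e = c/a = √43/√143 = √6149/143.

e = √6149/143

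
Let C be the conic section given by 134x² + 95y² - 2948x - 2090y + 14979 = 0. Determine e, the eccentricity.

134(x² - 22x) + 95(y² - 22y) = -14979
134(x - 11)² + 95(y - 11)² = -14979 + 16214 + 11495 = 12730
Divide through by 12730 to get (x - 11)²/95 + (y - 11)²/134 = 1.
Ellipse, center (11, 11), major axis vertical; a² = 134, b² = 95.
c² = a² - b² = 39, so c = √39.
e = c/a = √39/√134 = √5226/134.

e = √5226/134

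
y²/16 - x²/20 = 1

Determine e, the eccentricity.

Center (0, 0). The positive term is the y-term, so the transverse axis is vertical; a² = 16, b² = 20.
c² = a² + b² = 36, so c = 6.
e = c/a = 6/4 = 3/2.

e = 3/2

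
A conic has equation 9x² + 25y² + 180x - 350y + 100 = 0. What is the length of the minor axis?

18

Group: 9(x² + 20x) + 25(y² - 14y) = -100
9(x + 10)² + 25(y - 7)² = -100 + 900 + 1225 = 2025
Divide through by 2025 to get (x + 10)²/225 + (y - 7)²/81 = 1.
Ellipse, center (-10, 7), major axis horizontal; a² = 225, b² = 81.
b² = 81 so b = 9; the minor axis has length 2b = 18.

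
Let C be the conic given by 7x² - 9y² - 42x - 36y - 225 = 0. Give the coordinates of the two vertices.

Rearranging, 7(x² - 6x) -9(y² + 4y) = 225.
Completing the square gives 7(x - 3)² -9(y + 2)² = 225 + 63 - 36 = 252.
Divide through by 252 to get (x - 3)²/36 - (y + 2)²/28 = 1.
Hyperbola, center (3, -2), transverse axis horizontal; a² = 36, b² = 28.
a = 6. Vertices at (h ± a, k).

(-3, -2) and (9, -2)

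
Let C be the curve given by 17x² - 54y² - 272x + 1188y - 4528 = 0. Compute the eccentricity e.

Group: 17(x² - 16x) -54(y² - 22y) = 4528
Complete the square in x and y: 17(x - 8)² -54(y - 11)² = 4528 + 1088 - 6534 = -918
Divide through by -918 to get (y - 11)²/17 - (x - 8)²/54 = 1.
Hyperbola, center (8, 11), transverse axis vertical; a² = 17, b² = 54.
c² = a² + b² = 71, so c = √71.
e = c/a = √71/√17 = √1207/17.

e = √1207/17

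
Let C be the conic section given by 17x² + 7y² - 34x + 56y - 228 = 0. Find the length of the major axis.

2√51

Group the x- and y-terms: 17(x² - 2x) + 7(y² + 8y) = 228
Complete the square in x and y: 17(x - 1)² + 7(y + 4)² = 228 + 17 + 112 = 357
Dividing both sides by 357: (x - 1)²/21 + (y + 4)²/51 = 1
Ellipse, center (1, -4), major axis vertical; a² = 51, b² = 21.
a² = 51 so a = √51; the major axis has length 2a = 2√51.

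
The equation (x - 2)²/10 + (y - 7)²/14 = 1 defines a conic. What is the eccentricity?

Center (2, 7). The larger denominator 14 sits under the y-term, so the major axis is vertical; a² = 14, b² = 10.
c² = a² - b² = 4, so c = 2.
e = c/a = 2/√14 = √14/7.

e = √14/7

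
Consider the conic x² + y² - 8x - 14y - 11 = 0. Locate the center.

(x² - 8x) + (y² - 14y) = 11
Completing the square gives (x - 4)² + (y - 7)² = 11 + 16 + 49 = 76.
So (x - 4)² + (y - 7)² = 76.
Circle centered at (4, 7) with r² = 76.

(4, 7)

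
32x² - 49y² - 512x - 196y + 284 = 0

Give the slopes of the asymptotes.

4√2/7 and -4√2/7

Group the x- and y-terms: 32(x² - 16x) -49(y² + 4y) = -284
Complete the square in x and y: 32(x - 8)² -49(y + 2)² = -284 + 2048 - 196 = 1568
Divide through by 1568 to get (x - 8)²/49 - (y + 2)²/32 = 1.
Hyperbola, center (8, -2), transverse axis horizontal; a² = 49, b² = 32.
For a horizontal hyperbola the asymptotes have slope ±b/a.
Here that is ±4√2/7.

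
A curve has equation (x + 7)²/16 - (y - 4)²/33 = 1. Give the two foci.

Center (-7, 4). The positive term is the x-term, so the transverse axis is horizontal; a² = 16, b² = 33.
c² = a² + b² = 16 + 33 = 49, so c = 7.
Foci lie on the horizontal axis through the center: (h ± c, k).

(-14, 4) and (0, 4)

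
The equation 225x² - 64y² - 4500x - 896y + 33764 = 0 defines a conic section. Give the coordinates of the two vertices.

225(x² - 20x) -64(y² + 14y) = -33764
225(x - 10)² -64(y + 7)² = -33764 + 22500 - 3136 = -14400
Divide through by -14400 to get (y + 7)²/225 - (x - 10)²/64 = 1.
Hyperbola, center (10, -7), transverse axis vertical; a² = 225, b² = 64.
a = 15. Vertices at (h, k ± a).

(10, -22) and (10, 8)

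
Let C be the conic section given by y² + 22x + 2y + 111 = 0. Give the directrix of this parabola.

Only y is squared. Complete the square in y: (y + 1)² = -22(x + 5).
Vertex (-5, -1); 4p = -22 so p = -11/2. Opens left.
Directrix is the vertical line x = h − p = -5 − (-11/2) = 1/2.

x = 1/2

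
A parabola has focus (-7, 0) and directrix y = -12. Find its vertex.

(-7, -6)

The vertex is the midpoint between the focus and the directrix along the axis of symmetry.
Axis is vertical (directrix is horizontal). Vertex y-coordinate = (0 + (-12))/2 = -6; x-coordinate = -7.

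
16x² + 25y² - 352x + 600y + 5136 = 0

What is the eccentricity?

Collect terms: 16(x² - 22x) + 25(y² + 24y) = -5136
Completing the square gives 16(x - 11)² + 25(y + 12)² = -5136 + 1936 + 3600 = 400.
Dividing both sides by 400: (x - 11)²/25 + (y + 12)²/16 = 1
Ellipse, center (11, -12), major axis horizontal; a² = 25, b² = 16.
c² = a² - b² = 9, so c = 3.
e = c/a = 3/5.

e = 3/5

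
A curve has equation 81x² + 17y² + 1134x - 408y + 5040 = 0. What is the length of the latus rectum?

81(x² + 14x) + 17(y² - 24y) = -5040
81(x + 7)² + 17(y - 12)² = -5040 + 3969 + 2448 = 1377
Divide by 1377: (x + 7)²/17 + (y - 12)²/81 = 1
Ellipse, center (-7, 12), major axis vertical; a² = 81, b² = 17.
Latus rectum length = 2b²/a = 2·17/9 = 34/9.

34/9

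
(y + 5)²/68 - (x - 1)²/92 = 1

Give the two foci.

(1, -5 - 4√10) and (1, -5 + 4√10)

Center (1, -5). The positive term is the y-term, so the transverse axis is vertical; a² = 68, b² = 92.
c² = a² + b² = 68 + 92 = 160, so c = 4√10.
Foci lie on the vertical axis through the center: (h, k ± c).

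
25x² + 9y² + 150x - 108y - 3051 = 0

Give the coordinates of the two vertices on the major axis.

Group the x- and y-terms: 25(x² + 6x) + 9(y² - 12y) = 3051
Complete the square in x and y: 25(x + 3)² + 9(y - 6)² = 3051 + 225 + 324 = 3600
Dividing both sides by 3600: (x + 3)²/144 + (y - 6)²/400 = 1
Ellipse, center (-3, 6), major axis vertical; a² = 400, b² = 144.
a = 20. Vertices at (h, k ± a).

(-3, -14) and (-3, 26)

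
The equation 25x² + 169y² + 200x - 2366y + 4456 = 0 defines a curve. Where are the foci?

(-16, 7) and (8, 7)

25(x² + 8x) + 169(y² - 14y) = -4456
25(x + 4)² + 169(y - 7)² = -4456 + 400 + 8281 = 4225
Divide through by 4225 to get (x + 4)²/169 + (y - 7)²/25 = 1.
Ellipse, center (-4, 7), major axis horizontal; a² = 169, b² = 25.
c² = a² - b² = 169 - 25 = 144, so c = 12.
Foci lie on the horizontal axis through the center: (h ± c, k).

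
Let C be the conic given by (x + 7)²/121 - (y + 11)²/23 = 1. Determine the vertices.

Center (-7, -11). The positive term is the x-term, so the transverse axis is horizontal; a² = 121, b² = 23.
a = 11. Vertices at (h ± a, k).

(-18, -11) and (4, -11)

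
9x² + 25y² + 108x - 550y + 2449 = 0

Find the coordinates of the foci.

(-14, 11) and (2, 11)

Collect terms: 9(x² + 12x) + 25(y² - 22y) = -2449
Complete the square: 9(x + 6)² + 25(y - 11)² = -2449 + 324 + 3025 = 900
Divide through by 900 to get (x + 6)²/100 + (y - 11)²/36 = 1.
Ellipse, center (-6, 11), major axis horizontal; a² = 100, b² = 36.
c² = a² - b² = 100 - 36 = 64, so c = 8.
Foci lie on the horizontal axis through the center: (h ± c, k).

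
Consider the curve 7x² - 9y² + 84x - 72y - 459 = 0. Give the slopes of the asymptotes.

Rearranging, 7(x² + 12x) -9(y² + 8y) = 459.
7(x + 6)² -9(y + 4)² = 459 + 252 - 144 = 567
Divide by 567: (x + 6)²/81 - (y + 4)²/63 = 1
Hyperbola, center (-6, -4), transverse axis horizontal; a² = 81, b² = 63.
For a horizontal hyperbola the asymptotes have slope ±b/a.
Here that is ±3√7/9 = ±√7/3.

√7/3 and -√7/3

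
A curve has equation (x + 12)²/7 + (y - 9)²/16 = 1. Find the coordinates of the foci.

(-12, 6) and (-12, 12)

Center (-12, 9). The larger denominator 16 sits under the y-term, so the major axis is vertical; a² = 16, b² = 7.
c² = a² - b² = 16 - 7 = 9, so c = 3.
Foci lie on the vertical axis through the center: (h, k ± c).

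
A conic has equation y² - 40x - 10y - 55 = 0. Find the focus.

Only y is squared. Complete the square in y: (y - 5)² = 40(x + 2).
Vertex (-2, 5); 4p = 40 so p = 10. Opens right.
Focus is p units from the vertex along the axis: (h + p, k).

(8, 5)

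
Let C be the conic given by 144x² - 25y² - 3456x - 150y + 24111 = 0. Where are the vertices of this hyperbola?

(12, -15) and (12, 9)

Collect terms: 144(x² - 24x) -25(y² + 6y) = -24111
Complete the square: 144(x - 12)² -25(y + 3)² = -24111 + 20736 - 225 = -3600
Dividing both sides by -3600: (y + 3)²/144 - (x - 12)²/25 = 1
Hyperbola, center (12, -3), transverse axis vertical; a² = 144, b² = 25.
a = 12. Vertices at (h, k ± a).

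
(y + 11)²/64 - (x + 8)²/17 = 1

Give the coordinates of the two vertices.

Center (-8, -11). The positive term is the y-term, so the transverse axis is vertical; a² = 64, b² = 17.
a = 8. Vertices at (h, k ± a).

(-8, -19) and (-8, -3)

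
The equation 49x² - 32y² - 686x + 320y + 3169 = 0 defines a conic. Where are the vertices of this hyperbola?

Collect terms: 49(x² - 14x) -32(y² - 10y) = -3169
Completing the square gives 49(x - 7)² -32(y - 5)² = -3169 + 2401 - 800 = -1568.
Divide by -1568: (y - 5)²/49 - (x - 7)²/32 = 1
Hyperbola, center (7, 5), transverse axis vertical; a² = 49, b² = 32.
a = 7. Vertices at (h, k ± a).

(7, -2) and (7, 12)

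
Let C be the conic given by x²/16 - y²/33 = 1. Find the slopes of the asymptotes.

Center (0, 0). The positive term is the x-term, so the transverse axis is horizontal; a² = 16, b² = 33.
For a horizontal hyperbola the asymptotes have slope ±b/a.
Here that is ±√33/4.

√33/4 and -√33/4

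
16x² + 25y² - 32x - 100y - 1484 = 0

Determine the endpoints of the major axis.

(-9, 2) and (11, 2)

Group the x- and y-terms: 16(x² - 2x) + 25(y² - 4y) = 1484
Complete the square in x and y: 16(x - 1)² + 25(y - 2)² = 1484 + 16 + 100 = 1600
Divide by 1600: (x - 1)²/100 + (y - 2)²/64 = 1
Ellipse, center (1, 2), major axis horizontal; a² = 100, b² = 64.
a = 10. Vertices at (h ± a, k).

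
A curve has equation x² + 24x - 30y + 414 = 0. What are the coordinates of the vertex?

Only x is squared. Complete the square in x: (x + 12)² = 30(y - 9).
Vertex (-12, 9); 4p = 30 so p = 15/2. Opens up.

(-12, 9)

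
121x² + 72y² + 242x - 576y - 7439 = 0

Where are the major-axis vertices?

(-1, -7) and (-1, 15)

Group: 121(x² + 2x) + 72(y² - 8y) = 7439
Complete the square in x and y: 121(x + 1)² + 72(y - 4)² = 7439 + 121 + 1152 = 8712
Divide through by 8712 to get (x + 1)²/72 + (y - 4)²/121 = 1.
Ellipse, center (-1, 4), major axis vertical; a² = 121, b² = 72.
a = 11. Vertices at (h, k ± a).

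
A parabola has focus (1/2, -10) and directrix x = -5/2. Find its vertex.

The vertex is the midpoint between the focus and the directrix along the axis of symmetry.
Axis is horizontal (directrix is vertical). Vertex x-coordinate = (1/2 + (-5/2))/2 = -1; y-coordinate = -10.

(-1, -10)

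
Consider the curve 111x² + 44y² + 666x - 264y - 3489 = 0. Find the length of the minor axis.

4√11

Collect terms: 111(x² + 6x) + 44(y² - 6y) = 3489
111(x + 3)² + 44(y - 3)² = 3489 + 999 + 396 = 4884
Dividing both sides by 4884: (x + 3)²/44 + (y - 3)²/111 = 1
Ellipse, center (-3, 3), major axis vertical; a² = 111, b² = 44.
b² = 44 so b = 2√11; the minor axis has length 2b = 4√11.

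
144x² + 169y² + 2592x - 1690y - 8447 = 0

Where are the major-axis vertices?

(-22, 5) and (4, 5)

Rearranging, 144(x² + 18x) + 169(y² - 10y) = 8447.
144(x + 9)² + 169(y - 5)² = 8447 + 11664 + 4225 = 24336
Dividing both sides by 24336: (x + 9)²/169 + (y - 5)²/144 = 1
Ellipse, center (-9, 5), major axis horizontal; a² = 169, b² = 144.
a = 13. Vertices at (h ± a, k).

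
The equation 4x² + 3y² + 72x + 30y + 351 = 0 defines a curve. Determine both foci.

(-9, -7) and (-9, -3)

Rearranging, 4(x² + 18x) + 3(y² + 10y) = -351.
Complete the square in x and y: 4(x + 9)² + 3(y + 5)² = -351 + 324 + 75 = 48
Divide by 48: (x + 9)²/12 + (y + 5)²/16 = 1
Ellipse, center (-9, -5), major axis vertical; a² = 16, b² = 12.
c² = a² - b² = 16 - 12 = 4, so c = 2.
Foci lie on the vertical axis through the center: (h, k ± c).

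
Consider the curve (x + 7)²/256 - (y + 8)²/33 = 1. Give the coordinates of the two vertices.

(-23, -8) and (9, -8)

Center (-7, -8). The positive term is the x-term, so the transverse axis is horizontal; a² = 256, b² = 33.
a = 16. Vertices at (h ± a, k).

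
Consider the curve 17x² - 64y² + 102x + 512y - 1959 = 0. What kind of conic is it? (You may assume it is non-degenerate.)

hyperbola

No xy term. Coefficients of x² and y² are A = 17, C = -64.
A and C have opposite signs ⇒ hyperbola.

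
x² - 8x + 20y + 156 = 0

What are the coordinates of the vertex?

Only x is squared. Complete the square in x: (x - 4)² = -20(y + 7).
Vertex (4, -7); 4p = -20 so p = -5. Opens down.

(4, -7)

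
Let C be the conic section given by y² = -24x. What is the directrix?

Vertex (0, 0); 4p = -24 so p = -6. Opens left.
Directrix is the vertical line x = h − p = 0 − (-6) = 6.

x = 6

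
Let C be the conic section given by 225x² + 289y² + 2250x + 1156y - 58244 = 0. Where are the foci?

(-13, -2) and (3, -2)

Collect terms: 225(x² + 10x) + 289(y² + 4y) = 58244
Completing the square gives 225(x + 5)² + 289(y + 2)² = 58244 + 5625 + 1156 = 65025.
Dividing both sides by 65025: (x + 5)²/289 + (y + 2)²/225 = 1
Ellipse, center (-5, -2), major axis horizontal; a² = 289, b² = 225.
c² = a² - b² = 289 - 225 = 64, so c = 8.
Foci lie on the horizontal axis through the center: (h ± c, k).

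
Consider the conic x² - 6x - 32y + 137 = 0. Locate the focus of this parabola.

Only x is squared. Complete the square in x: (x - 3)² = 32(y - 4).
Vertex (3, 4); 4p = 32 so p = 8. Opens up.
Focus is p units from the vertex along the axis: (h, k + p).

(3, 12)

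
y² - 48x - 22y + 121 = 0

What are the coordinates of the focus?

Only y is squared. Complete the square in y: (y - 11)² = 48x.
Vertex (0, 11); 4p = 48 so p = 12. Opens right.
Focus is p units from the vertex along the axis: (h + p, k).

(12, 11)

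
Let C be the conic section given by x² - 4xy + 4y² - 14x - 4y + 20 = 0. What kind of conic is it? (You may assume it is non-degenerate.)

A = 1, B = -4, C = 4.
Discriminant B² − 4AC = (-4)² − 4·1·4 = 0.
B² − 4AC = 0 ⇒ parabola.

parabola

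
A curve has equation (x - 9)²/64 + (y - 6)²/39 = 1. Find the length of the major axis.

16

Center (9, 6). The larger denominator 64 sits under the x-term, so the major axis is horizontal; a² = 64, b² = 39.
a² = 64 so a = 8; the major axis has length 2a = 16.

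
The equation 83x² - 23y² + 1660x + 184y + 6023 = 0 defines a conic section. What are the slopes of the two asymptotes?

√1909/23 and -√1909/23

Collect terms: 83(x² + 20x) -23(y² - 8y) = -6023
Completing the square gives 83(x + 10)² -23(y - 4)² = -6023 + 8300 - 368 = 1909.
Divide through by 1909 to get (x + 10)²/23 - (y - 4)²/83 = 1.
Hyperbola, center (-10, 4), transverse axis horizontal; a² = 23, b² = 83.
For a horizontal hyperbola the asymptotes have slope ±b/a.
Here that is ±√83/√23 = ±√1909/23.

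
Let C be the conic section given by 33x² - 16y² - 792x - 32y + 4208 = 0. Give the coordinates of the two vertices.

Group the x- and y-terms: 33(x² - 24x) -16(y² + 2y) = -4208
33(x - 12)² -16(y + 1)² = -4208 + 4752 - 16 = 528
Divide through by 528 to get (x - 12)²/16 - (y + 1)²/33 = 1.
Hyperbola, center (12, -1), transverse axis horizontal; a² = 16, b² = 33.
a = 4. Vertices at (h ± a, k).

(8, -1) and (16, -1)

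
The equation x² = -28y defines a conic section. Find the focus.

Vertex (0, 0); 4p = -28 so p = -7. Opens down.
Focus is p units from the vertex along the axis: (h, k + p).

(0, -7)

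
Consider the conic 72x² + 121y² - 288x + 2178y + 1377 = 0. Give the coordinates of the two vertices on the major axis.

(-9, -9) and (13, -9)

72(x² - 4x) + 121(y² + 18y) = -1377
72(x - 2)² + 121(y + 9)² = -1377 + 288 + 9801 = 8712
Divide by 8712: (x - 2)²/121 + (y + 9)²/72 = 1
Ellipse, center (2, -9), major axis horizontal; a² = 121, b² = 72.
a = 11. Vertices at (h ± a, k).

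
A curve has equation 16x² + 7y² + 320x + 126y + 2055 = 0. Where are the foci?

(-10, -12) and (-10, -6)

Group the x- and y-terms: 16(x² + 20x) + 7(y² + 18y) = -2055
16(x + 10)² + 7(y + 9)² = -2055 + 1600 + 567 = 112
Divide by 112: (x + 10)²/7 + (y + 9)²/16 = 1
Ellipse, center (-10, -9), major axis vertical; a² = 16, b² = 7.
c² = a² - b² = 16 - 7 = 9, so c = 3.
Foci lie on the vertical axis through the center: (h, k ± c).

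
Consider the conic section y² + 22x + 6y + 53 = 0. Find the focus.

Only y is squared. Complete the square in y: (y + 3)² = -22(x + 2).
Vertex (-2, -3); 4p = -22 so p = -11/2. Opens left.
Focus is p units from the vertex along the axis: (h + p, k).

(-15/2, -3)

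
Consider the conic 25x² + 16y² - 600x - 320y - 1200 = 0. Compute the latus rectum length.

25(x² - 24x) + 16(y² - 20y) = 1200
Complete the square: 25(x - 12)² + 16(y - 10)² = 1200 + 3600 + 1600 = 6400
Divide by 6400: (x - 12)²/256 + (y - 10)²/400 = 1
Ellipse, center (12, 10), major axis vertical; a² = 400, b² = 256.
Latus rectum length = 2b²/a = 2·256/20 = 128/5.

128/5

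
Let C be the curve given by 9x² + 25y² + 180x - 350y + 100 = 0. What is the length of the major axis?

Group the x- and y-terms: 9(x² + 20x) + 25(y² - 14y) = -100
Complete the square: 9(x + 10)² + 25(y - 7)² = -100 + 900 + 1225 = 2025
Divide through by 2025 to get (x + 10)²/225 + (y - 7)²/81 = 1.
Ellipse, center (-10, 7), major axis horizontal; a² = 225, b² = 81.
a² = 225 so a = 15; the major axis has length 2a = 30.

30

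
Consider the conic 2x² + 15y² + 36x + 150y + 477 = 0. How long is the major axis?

2√30

Rearranging, 2(x² + 18x) + 15(y² + 10y) = -477.
Complete the square in x and y: 2(x + 9)² + 15(y + 5)² = -477 + 162 + 375 = 60
Divide by 60: (x + 9)²/30 + (y + 5)²/4 = 1
Ellipse, center (-9, -5), major axis horizontal; a² = 30, b² = 4.
a² = 30 so a = √30; the major axis has length 2a = 2√30.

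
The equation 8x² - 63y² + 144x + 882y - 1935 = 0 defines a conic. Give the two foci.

(-9, 7 - √71) and (-9, 7 + √71)

Group: 8(x² + 18x) -63(y² - 14y) = 1935
Completing the square gives 8(x + 9)² -63(y - 7)² = 1935 + 648 - 3087 = -504.
Dividing both sides by -504: (y - 7)²/8 - (x + 9)²/63 = 1
Hyperbola, center (-9, 7), transverse axis vertical; a² = 8, b² = 63.
c² = a² + b² = 8 + 63 = 71, so c = √71.
Foci lie on the vertical axis through the center: (h, k ± c).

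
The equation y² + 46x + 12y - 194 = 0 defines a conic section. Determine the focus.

Only y is squared. Complete the square in y: (y + 6)² = -46(x - 5).
Vertex (5, -6); 4p = -46 so p = -23/2. Opens left.
Focus is p units from the vertex along the axis: (h + p, k).

(-13/2, -6)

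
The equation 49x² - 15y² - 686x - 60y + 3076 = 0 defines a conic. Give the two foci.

(7, -10) and (7, 6)

Rearranging, 49(x² - 14x) -15(y² + 4y) = -3076.
Complete the square: 49(x - 7)² -15(y + 2)² = -3076 + 2401 - 60 = -735
Dividing both sides by -735: (y + 2)²/49 - (x - 7)²/15 = 1
Hyperbola, center (7, -2), transverse axis vertical; a² = 49, b² = 15.
c² = a² + b² = 49 + 15 = 64, so c = 8.
Foci lie on the vertical axis through the center: (h, k ± c).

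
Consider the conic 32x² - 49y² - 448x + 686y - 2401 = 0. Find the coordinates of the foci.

Group: 32(x² - 14x) -49(y² - 14y) = 2401
Complete the square in x and y: 32(x - 7)² -49(y - 7)² = 2401 + 1568 - 2401 = 1568
Divide by 1568: (x - 7)²/49 - (y - 7)²/32 = 1
Hyperbola, center (7, 7), transverse axis horizontal; a² = 49, b² = 32.
c² = a² + b² = 49 + 32 = 81, so c = 9.
Foci lie on the horizontal axis through the center: (h ± c, k).

(-2, 7) and (16, 7)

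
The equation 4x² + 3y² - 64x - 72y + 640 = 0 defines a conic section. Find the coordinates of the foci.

(8, 10) and (8, 14)

Rearranging, 4(x² - 16x) + 3(y² - 24y) = -640.
Complete the square: 4(x - 8)² + 3(y - 12)² = -640 + 256 + 432 = 48
Divide by 48: (x - 8)²/12 + (y - 12)²/16 = 1
Ellipse, center (8, 12), major axis vertical; a² = 16, b² = 12.
c² = a² - b² = 16 - 12 = 4, so c = 2.
Foci lie on the vertical axis through the center: (h, k ± c).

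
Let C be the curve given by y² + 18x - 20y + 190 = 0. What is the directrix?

x = -1/2

Only y is squared. Complete the square in y: (y - 10)² = -18(x + 5).
Vertex (-5, 10); 4p = -18 so p = -9/2. Opens left.
Directrix is the vertical line x = h − p = -5 − (-9/2) = -1/2.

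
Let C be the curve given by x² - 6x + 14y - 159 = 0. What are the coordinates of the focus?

(3, 17/2)

Only x is squared. Complete the square in x: (x - 3)² = -14(y - 12).
Vertex (3, 12); 4p = -14 so p = -7/2. Opens down.
Focus is p units from the vertex along the axis: (h, k + p).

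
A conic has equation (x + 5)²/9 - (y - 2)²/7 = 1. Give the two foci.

(-9, 2) and (-1, 2)

Center (-5, 2). The positive term is the x-term, so the transverse axis is horizontal; a² = 9, b² = 7.
c² = a² + b² = 9 + 7 = 16, so c = 4.
Foci lie on the horizontal axis through the center: (h ± c, k).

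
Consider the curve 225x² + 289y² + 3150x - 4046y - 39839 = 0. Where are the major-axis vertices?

Rearranging, 225(x² + 14x) + 289(y² - 14y) = 39839.
Complete the square: 225(x + 7)² + 289(y - 7)² = 39839 + 11025 + 14161 = 65025
Dividing both sides by 65025: (x + 7)²/289 + (y - 7)²/225 = 1
Ellipse, center (-7, 7), major axis horizontal; a² = 289, b² = 225.
a = 17. Vertices at (h ± a, k).

(-24, 7) and (10, 7)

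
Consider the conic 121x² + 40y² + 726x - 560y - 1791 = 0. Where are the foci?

Collect terms: 121(x² + 6x) + 40(y² - 14y) = 1791
Completing the square gives 121(x + 3)² + 40(y - 7)² = 1791 + 1089 + 1960 = 4840.
Dividing both sides by 4840: (x + 3)²/40 + (y - 7)²/121 = 1
Ellipse, center (-3, 7), major axis vertical; a² = 121, b² = 40.
c² = a² - b² = 121 - 40 = 81, so c = 9.
Foci lie on the vertical axis through the center: (h, k ± c).

(-3, -2) and (-3, 16)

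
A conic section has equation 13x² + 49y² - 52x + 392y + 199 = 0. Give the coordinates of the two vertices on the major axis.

(-5, -4) and (9, -4)

13(x² - 4x) + 49(y² + 8y) = -199
13(x - 2)² + 49(y + 4)² = -199 + 52 + 784 = 637
Dividing both sides by 637: (x - 2)²/49 + (y + 4)²/13 = 1
Ellipse, center (2, -4), major axis horizontal; a² = 49, b² = 13.
a = 7. Vertices at (h ± a, k).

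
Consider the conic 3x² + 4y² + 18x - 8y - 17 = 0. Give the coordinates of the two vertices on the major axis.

3(x² + 6x) + 4(y² - 2y) = 17
Complete the square in x and y: 3(x + 3)² + 4(y - 1)² = 17 + 27 + 4 = 48
Dividing both sides by 48: (x + 3)²/16 + (y - 1)²/12 = 1
Ellipse, center (-3, 1), major axis horizontal; a² = 16, b² = 12.
a = 4. Vertices at (h ± a, k).

(-7, 1) and (1, 1)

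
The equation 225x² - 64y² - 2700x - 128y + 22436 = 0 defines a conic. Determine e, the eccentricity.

Collect terms: 225(x² - 12x) -64(y² + 2y) = -22436
Complete the square in x and y: 225(x - 6)² -64(y + 1)² = -22436 + 8100 - 64 = -14400
Divide through by -14400 to get (y + 1)²/225 - (x - 6)²/64 = 1.
Hyperbola, center (6, -1), transverse axis vertical; a² = 225, b² = 64.
c² = a² + b² = 289, so c = 17.
e = c/a = 17/15.

e = 17/15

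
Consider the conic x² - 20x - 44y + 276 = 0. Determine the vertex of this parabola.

Only x is squared. Complete the square in x: (x - 10)² = 44(y - 4).
Vertex (10, 4); 4p = 44 so p = 11. Opens up.

(10, 4)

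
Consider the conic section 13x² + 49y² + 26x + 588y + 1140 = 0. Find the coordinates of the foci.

(-7, -6) and (5, -6)

13(x² + 2x) + 49(y² + 12y) = -1140
Complete the square: 13(x + 1)² + 49(y + 6)² = -1140 + 13 + 1764 = 637
Dividing both sides by 637: (x + 1)²/49 + (y + 6)²/13 = 1
Ellipse, center (-1, -6), major axis horizontal; a² = 49, b² = 13.
c² = a² - b² = 49 - 13 = 36, so c = 6.
Foci lie on the horizontal axis through the center: (h ± c, k).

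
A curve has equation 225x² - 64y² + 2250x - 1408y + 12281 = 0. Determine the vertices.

(-5, -26) and (-5, 4)

Rearranging, 225(x² + 10x) -64(y² + 22y) = -12281.
225(x + 5)² -64(y + 11)² = -12281 + 5625 - 7744 = -14400
Divide by -14400: (y + 11)²/225 - (x + 5)²/64 = 1
Hyperbola, center (-5, -11), transverse axis vertical; a² = 225, b² = 64.
a = 15. Vertices at (h, k ± a).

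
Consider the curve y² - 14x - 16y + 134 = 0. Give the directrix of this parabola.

Only y is squared. Complete the square in y: (y - 8)² = 14(x - 5).
Vertex (5, 8); 4p = 14 so p = 7/2. Opens right.
Directrix is the vertical line x = h − p = 5 − (7/2) = 3/2.

x = 3/2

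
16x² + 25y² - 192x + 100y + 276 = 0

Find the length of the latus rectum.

Collect terms: 16(x² - 12x) + 25(y² + 4y) = -276
Complete the square in x and y: 16(x - 6)² + 25(y + 2)² = -276 + 576 + 100 = 400
Divide by 400: (x - 6)²/25 + (y + 2)²/16 = 1
Ellipse, center (6, -2), major axis horizontal; a² = 25, b² = 16.
Latus rectum length = 2b²/a = 2·16/5 = 32/5.

32/5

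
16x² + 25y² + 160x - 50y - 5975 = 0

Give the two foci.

Collect terms: 16(x² + 10x) + 25(y² - 2y) = 5975
Complete the square: 16(x + 5)² + 25(y - 1)² = 5975 + 400 + 25 = 6400
Divide through by 6400 to get (x + 5)²/400 + (y - 1)²/256 = 1.
Ellipse, center (-5, 1), major axis horizontal; a² = 400, b² = 256.
c² = a² - b² = 400 - 256 = 144, so c = 12.
Foci lie on the horizontal axis through the center: (h ± c, k).

(-17, 1) and (7, 1)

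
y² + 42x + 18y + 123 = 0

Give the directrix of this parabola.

Only y is squared. Complete the square in y: (y + 9)² = -42(x + 1).
Vertex (-1, -9); 4p = -42 so p = -21/2. Opens left.
Directrix is the vertical line x = h − p = -1 − (-21/2) = 19/2.

x = 19/2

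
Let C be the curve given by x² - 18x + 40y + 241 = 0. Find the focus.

(9, -14)

Only x is squared. Complete the square in x: (x - 9)² = -40(y + 4).
Vertex (9, -4); 4p = -40 so p = -10. Opens down.
Focus is p units from the vertex along the axis: (h, k + p).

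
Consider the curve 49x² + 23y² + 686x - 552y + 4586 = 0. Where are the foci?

Group the x- and y-terms: 49(x² + 14x) + 23(y² - 24y) = -4586
Complete the square in x and y: 49(x + 7)² + 23(y - 12)² = -4586 + 2401 + 3312 = 1127
Divide by 1127: (x + 7)²/23 + (y - 12)²/49 = 1
Ellipse, center (-7, 12), major axis vertical; a² = 49, b² = 23.
c² = a² - b² = 49 - 23 = 26, so c = √26.
Foci lie on the vertical axis through the center: (h, k ± c).

(-7, 12 - √26) and (-7, 12 + √26)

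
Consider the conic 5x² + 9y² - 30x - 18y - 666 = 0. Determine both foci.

(-5, 1) and (11, 1)

Rearranging, 5(x² - 6x) + 9(y² - 2y) = 666.
Complete the square in x and y: 5(x - 3)² + 9(y - 1)² = 666 + 45 + 9 = 720
Divide through by 720 to get (x - 3)²/144 + (y - 1)²/80 = 1.
Ellipse, center (3, 1), major axis horizontal; a² = 144, b² = 80.
c² = a² - b² = 144 - 80 = 64, so c = 8.
Foci lie on the horizontal axis through the center: (h ± c, k).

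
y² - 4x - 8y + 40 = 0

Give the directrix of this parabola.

Only y is squared. Complete the square in y: (y - 4)² = 4(x - 6).
Vertex (6, 4); 4p = 4 so p = 1. Opens right.
Directrix is the vertical line x = h − p = 6 − (1) = 5.

x = 5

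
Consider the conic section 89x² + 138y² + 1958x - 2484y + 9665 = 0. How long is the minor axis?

2√89

Collect terms: 89(x² + 22x) + 138(y² - 18y) = -9665
Complete the square: 89(x + 11)² + 138(y - 9)² = -9665 + 10769 + 11178 = 12282
Divide through by 12282 to get (x + 11)²/138 + (y - 9)²/89 = 1.
Ellipse, center (-11, 9), major axis horizontal; a² = 138, b² = 89.
b² = 89 so b = √89; the minor axis has length 2b = 2√89.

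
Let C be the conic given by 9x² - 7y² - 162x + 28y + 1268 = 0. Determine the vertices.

Rearranging, 9(x² - 18x) -7(y² - 4y) = -1268.
Completing the square gives 9(x - 9)² -7(y - 2)² = -1268 + 729 - 28 = -567.
Divide by -567: (y - 2)²/81 - (x - 9)²/63 = 1
Hyperbola, center (9, 2), transverse axis vertical; a² = 81, b² = 63.
a = 9. Vertices at (h, k ± a).

(9, -7) and (9, 11)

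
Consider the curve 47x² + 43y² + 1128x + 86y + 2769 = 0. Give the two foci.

(-12, -1 - 2√2) and (-12, -1 + 2√2)

Rearranging, 47(x² + 24x) + 43(y² + 2y) = -2769.
Complete the square: 47(x + 12)² + 43(y + 1)² = -2769 + 6768 + 43 = 4042
Divide through by 4042 to get (x + 12)²/86 + (y + 1)²/94 = 1.
Ellipse, center (-12, -1), major axis vertical; a² = 94, b² = 86.
c² = a² - b² = 94 - 86 = 8, so c = 2√2.
Foci lie on the vertical axis through the center: (h, k ± c).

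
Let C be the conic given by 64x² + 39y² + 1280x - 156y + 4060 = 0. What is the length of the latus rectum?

Collect terms: 64(x² + 20x) + 39(y² - 4y) = -4060
64(x + 10)² + 39(y - 2)² = -4060 + 6400 + 156 = 2496
Dividing both sides by 2496: (x + 10)²/39 + (y - 2)²/64 = 1
Ellipse, center (-10, 2), major axis vertical; a² = 64, b² = 39.
Latus rectum length = 2b²/a = 2·39/8 = 39/4.

39/4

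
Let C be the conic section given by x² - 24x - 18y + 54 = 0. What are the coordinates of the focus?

(12, -1/2)

Only x is squared. Complete the square in x: (x - 12)² = 18(y + 5).
Vertex (12, -5); 4p = 18 so p = 9/2. Opens up.
Focus is p units from the vertex along the axis: (h, k + p).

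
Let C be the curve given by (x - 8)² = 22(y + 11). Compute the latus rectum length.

Vertex (8, -11); 4p = 22 so p = 11/2. Opens up.
Latus rectum length = |4p| = 22.

22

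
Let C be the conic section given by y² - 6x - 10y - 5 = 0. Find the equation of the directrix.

Only y is squared. Complete the square in y: (y - 5)² = 6(x + 5).
Vertex (-5, 5); 4p = 6 so p = 3/2. Opens right.
Directrix is the vertical line x = h − p = -5 − (3/2) = -13/2.

x = -13/2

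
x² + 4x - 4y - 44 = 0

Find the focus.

Only x is squared. Complete the square in x: (x + 2)² = 4(y + 12).
Vertex (-2, -12); 4p = 4 so p = 1. Opens up.
Focus is p units from the vertex along the axis: (h, k + p).

(-2, -11)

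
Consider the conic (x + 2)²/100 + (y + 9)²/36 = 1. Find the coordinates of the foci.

(-10, -9) and (6, -9)

Center (-2, -9). The larger denominator 100 sits under the x-term, so the major axis is horizontal; a² = 100, b² = 36.
c² = a² - b² = 100 - 36 = 64, so c = 8.
Foci lie on the horizontal axis through the center: (h ± c, k).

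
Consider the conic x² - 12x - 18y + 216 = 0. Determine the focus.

Only x is squared. Complete the square in x: (x - 6)² = 18(y - 10).
Vertex (6, 10); 4p = 18 so p = 9/2. Opens up.
Focus is p units from the vertex along the axis: (h, k + p).

(6, 29/2)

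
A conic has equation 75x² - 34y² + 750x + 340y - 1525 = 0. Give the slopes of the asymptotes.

5√102/34 and -5√102/34

Group: 75(x² + 10x) -34(y² - 10y) = 1525
Complete the square: 75(x + 5)² -34(y - 5)² = 1525 + 1875 - 850 = 2550
Divide through by 2550 to get (x + 5)²/34 - (y - 5)²/75 = 1.
Hyperbola, center (-5, 5), transverse axis horizontal; a² = 34, b² = 75.
For a horizontal hyperbola the asymptotes have slope ±b/a.
Here that is ±5√3/√34 = ±5√102/34.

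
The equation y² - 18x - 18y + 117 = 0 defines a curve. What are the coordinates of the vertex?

Only y is squared. Complete the square in y: (y - 9)² = 18(x - 2).
Vertex (2, 9); 4p = 18 so p = 9/2. Opens right.

(2, 9)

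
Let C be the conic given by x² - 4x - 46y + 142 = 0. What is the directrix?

Only x is squared. Complete the square in x: (x - 2)² = 46(y - 3).
Vertex (2, 3); 4p = 46 so p = 23/2. Opens up.
Directrix is the horizontal line y = k − p = 3 − (23/2) = -17/2.

y = -17/2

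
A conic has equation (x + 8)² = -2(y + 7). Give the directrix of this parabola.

Vertex (-8, -7); 4p = -2 so p = -1/2. Opens down.
Directrix is the horizontal line y = k − p = -7 − (-1/2) = -13/2.

y = -13/2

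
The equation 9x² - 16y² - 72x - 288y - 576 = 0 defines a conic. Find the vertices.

Group: 9(x² - 8x) -16(y² + 18y) = 576
Complete the square in x and y: 9(x - 4)² -16(y + 9)² = 576 + 144 - 1296 = -576
Divide by -576: (y + 9)²/36 - (x - 4)²/64 = 1
Hyperbola, center (4, -9), transverse axis vertical; a² = 36, b² = 64.
a = 6. Vertices at (h, k ± a).

(4, -15) and (4, -3)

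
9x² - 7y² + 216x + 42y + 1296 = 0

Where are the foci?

(-12, -1) and (-12, 7)

Group: 9(x² + 24x) -7(y² - 6y) = -1296
Completing the square gives 9(x + 12)² -7(y - 3)² = -1296 + 1296 - 63 = -63.
Divide through by -63 to get (y - 3)²/9 - (x + 12)²/7 = 1.
Hyperbola, center (-12, 3), transverse axis vertical; a² = 9, b² = 7.
c² = a² + b² = 9 + 7 = 16, so c = 4.
Foci lie on the vertical axis through the center: (h, k ± c).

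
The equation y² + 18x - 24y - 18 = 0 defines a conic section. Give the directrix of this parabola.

x = 27/2

Only y is squared. Complete the square in y: (y - 12)² = -18(x - 9).
Vertex (9, 12); 4p = -18 so p = -9/2. Opens left.
Directrix is the vertical line x = h − p = 9 − (-9/2) = 27/2.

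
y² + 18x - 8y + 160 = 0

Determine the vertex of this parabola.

(-8, 4)

Only y is squared. Complete the square in y: (y - 4)² = -18(x + 8).
Vertex (-8, 4); 4p = -18 so p = -9/2. Opens left.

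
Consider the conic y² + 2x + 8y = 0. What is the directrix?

Only y is squared. Complete the square in y: (y + 4)² = -2(x - 8).
Vertex (8, -4); 4p = -2 so p = -1/2. Opens left.
Directrix is the vertical line x = h − p = 8 − (-1/2) = 17/2.

x = 17/2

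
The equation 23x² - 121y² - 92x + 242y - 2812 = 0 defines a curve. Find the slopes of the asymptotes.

√23/11 and -√23/11

Collect terms: 23(x² - 4x) -121(y² - 2y) = 2812
Complete the square: 23(x - 2)² -121(y - 1)² = 2812 + 92 - 121 = 2783
Divide through by 2783 to get (x - 2)²/121 - (y - 1)²/23 = 1.
Hyperbola, center (2, 1), transverse axis horizontal; a² = 121, b² = 23.
For a horizontal hyperbola the asymptotes have slope ±b/a.
Here that is ±√23/11.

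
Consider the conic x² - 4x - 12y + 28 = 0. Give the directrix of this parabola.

y = -1

Only x is squared. Complete the square in x: (x - 2)² = 12(y - 2).
Vertex (2, 2); 4p = 12 so p = 3. Opens up.
Directrix is the horizontal line y = k − p = 2 − (3) = -1.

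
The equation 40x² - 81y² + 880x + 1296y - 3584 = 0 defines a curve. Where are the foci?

(-22, 8) and (0, 8)

Collect terms: 40(x² + 22x) -81(y² - 16y) = 3584
40(x + 11)² -81(y - 8)² = 3584 + 4840 - 5184 = 3240
Divide through by 3240 to get (x + 11)²/81 - (y - 8)²/40 = 1.
Hyperbola, center (-11, 8), transverse axis horizontal; a² = 81, b² = 40.
c² = a² + b² = 81 + 40 = 121, so c = 11.
Foci lie on the horizontal axis through the center: (h ± c, k).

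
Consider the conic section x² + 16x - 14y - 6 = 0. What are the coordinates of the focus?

Only x is squared. Complete the square in x: (x + 8)² = 14(y + 5).
Vertex (-8, -5); 4p = 14 so p = 7/2. Opens up.
Focus is p units from the vertex along the axis: (h, k + p).

(-8, -3/2)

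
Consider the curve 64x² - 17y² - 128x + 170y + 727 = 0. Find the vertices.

(1, -3) and (1, 13)

Collect terms: 64(x² - 2x) -17(y² - 10y) = -727
Completing the square gives 64(x - 1)² -17(y - 5)² = -727 + 64 - 425 = -1088.
Divide by -1088: (y - 5)²/64 - (x - 1)²/17 = 1
Hyperbola, center (1, 5), transverse axis vertical; a² = 64, b² = 17.
a = 8. Vertices at (h, k ± a).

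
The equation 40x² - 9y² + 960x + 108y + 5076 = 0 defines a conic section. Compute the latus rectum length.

80/3

40(x² + 24x) -9(y² - 12y) = -5076
Complete the square in x and y: 40(x + 12)² -9(y - 6)² = -5076 + 5760 - 324 = 360
Dividing both sides by 360: (x + 12)²/9 - (y - 6)²/40 = 1
Hyperbola, center (-12, 6), transverse axis horizontal; a² = 9, b² = 40.
Latus rectum length = 2b²/a = 2·40/3 = 80/3.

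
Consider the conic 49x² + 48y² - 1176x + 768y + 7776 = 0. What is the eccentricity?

49(x² - 24x) + 48(y² + 16y) = -7776
Completing the square gives 49(x - 12)² + 48(y + 8)² = -7776 + 7056 + 3072 = 2352.
Divide by 2352: (x - 12)²/48 + (y + 8)²/49 = 1
Ellipse, center (12, -8), major axis vertical; a² = 49, b² = 48.
c² = a² - b² = 1, so c = 1.
e = c/a = 1/7.

e = 1/7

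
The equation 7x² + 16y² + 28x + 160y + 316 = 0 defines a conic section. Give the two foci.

(-5, -5) and (1, -5)

Collect terms: 7(x² + 4x) + 16(y² + 10y) = -316
Complete the square in x and y: 7(x + 2)² + 16(y + 5)² = -316 + 28 + 400 = 112
Divide by 112: (x + 2)²/16 + (y + 5)²/7 = 1
Ellipse, center (-2, -5), major axis horizontal; a² = 16, b² = 7.
c² = a² - b² = 16 - 7 = 9, so c = 3.
Foci lie on the horizontal axis through the center: (h ± c, k).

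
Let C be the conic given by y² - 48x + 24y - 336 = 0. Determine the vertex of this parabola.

(-10, -12)

Only y is squared. Complete the square in y: (y + 12)² = 48(x + 10).
Vertex (-10, -12); 4p = 48 so p = 12. Opens right.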